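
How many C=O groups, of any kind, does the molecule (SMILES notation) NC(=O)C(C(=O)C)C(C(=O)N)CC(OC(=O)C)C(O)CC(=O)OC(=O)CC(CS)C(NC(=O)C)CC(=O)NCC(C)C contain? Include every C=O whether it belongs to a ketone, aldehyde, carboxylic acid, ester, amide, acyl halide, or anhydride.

H2NCO: amide, 1 C=O (running total 1).
CH(COCH3): ketone, 1 C=O (running total 2).
CH(CONH2): amide, 1 C=O (running total 3).
CH(OCOCH3): ester, 1 C=O (running total 4).
CH2CO-O-COCH2: anhydride, 2 C=O (running total 6).
CH(NHCOCH3): amide, 1 C=O (running total 7).
CH2CONHCH2: amide, 1 C=O (running total 8).

8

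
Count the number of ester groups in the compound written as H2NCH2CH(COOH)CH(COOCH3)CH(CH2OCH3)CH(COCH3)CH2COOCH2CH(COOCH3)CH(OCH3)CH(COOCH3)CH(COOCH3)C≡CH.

Taking each segment in turn:
  H2NCH2: –NH2 on an sp³ carbon with no adjacent C=O → amine.
  CH(COOH): pendant –COOH: carbonyl C bonded to C and –OH → carboxylic acid.
  CH(COOCH3): pendant –COOCH3: carbonyl C bonded to C and –OCH3 → ester.
  CH(CH2OCH3): pendant –CH2OCH3: C–O–C linkage → ether.
  CH(COCH3): pendant –COCH3: carbonyl C bonded to two carbons → ketone.
  CH2COOCH2: –C(=O)–O–C with C on the carbonyl side → ester.
  CH(COOCH3): pendant –COOCH3: carbonyl C bonded to C and –OCH3 → ester.
  CH(OCH3): pendant –OCH3: C–O–C with sp³ C, no adjacent C=O → ether.
  CH(COOCH3): pendant –COOCH3: carbonyl C bonded to C and –OCH3 → ester.
  CH(COOCH3): pendant –COOCH3: carbonyl C bonded to C and –OCH3 → ester.
  C≡CH: C≡C triple bond → alkyne.
Ester appears at: CH(COOCH3), CH2COOCH2, CH(COOCH3), CH(COOCH3), CH(COOCH3) → 5.

5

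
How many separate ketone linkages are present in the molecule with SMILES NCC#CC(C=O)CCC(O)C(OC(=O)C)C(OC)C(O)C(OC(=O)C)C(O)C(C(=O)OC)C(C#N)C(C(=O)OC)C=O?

Working along the chain:
  H2NCH2: –NH2 on an sp³ carbon with no adjacent C=O → amine.
  C≡C: C≡C triple bond → alkyne.
  CH(CHO): pendant –CHO: carbonyl C bonded to C and H → aldehyde.
  CH(OH): –OH on an sp³ carbon → alcohol (secondary).
  CH(OCOCH3): pendant –OC(=O)CH3: an acyloxy group → ester.
  CH(OCH3): pendant –OCH3: C–O–C with sp³ C, no adjacent C=O → ether.
  CH(OH): –OH on an sp³ carbon → alcohol (secondary).
  CH(OCOCH3): pendant –OC(=O)CH3: an acyloxy group → ester.
  CH(OH): –OH on an sp³ carbon → alcohol (secondary).
  CH(COOCH3): pendant –COOCH3: carbonyl C bonded to C and –OCH3 → ester.
  CH(CN): pendant –C≡N: nitrile.
  CH(COOCH3): pendant –COOCH3: carbonyl C bonded to C and –OCH3 → ester.
  CHO: terminal –CHO: carbonyl C bonded to H and C → aldehyde.
No segment is a ketone: CH(CHO) is aldehyde, not ketone; CH(OCOCH3) is ester, not ketone; CH(OCOCH3) is ester, not ketone. → 0.

0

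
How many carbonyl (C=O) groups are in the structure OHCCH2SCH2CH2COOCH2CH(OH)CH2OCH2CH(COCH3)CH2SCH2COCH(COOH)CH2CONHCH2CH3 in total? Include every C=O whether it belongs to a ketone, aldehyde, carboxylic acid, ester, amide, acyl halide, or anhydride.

6

OHC: aldehyde, 1 C=O (running total 1).
CH2COOCH2: ester, 1 C=O (running total 2).
CH(COCH3): ketone, 1 C=O (running total 3).
CO: ketone, 1 C=O (running total 4).
CH(COOH): carboxylic acid, 1 C=O (running total 5).
CH2CONHCH2: amide, 1 C=O (running total 6).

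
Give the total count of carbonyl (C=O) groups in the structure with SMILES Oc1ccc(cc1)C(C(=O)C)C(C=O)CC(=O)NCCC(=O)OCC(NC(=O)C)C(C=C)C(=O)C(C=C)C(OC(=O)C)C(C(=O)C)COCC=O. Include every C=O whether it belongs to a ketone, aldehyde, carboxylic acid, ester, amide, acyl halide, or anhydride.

CH(COCH3): ketone, 1 C=O (running total 1).
CH(CHO): aldehyde, 1 C=O (running total 2).
CH2CONHCH2: amide, 1 C=O (running total 3).
CH2COOCH2: ester, 1 C=O (running total 4).
CH(NHCOCH3): amide, 1 C=O (running total 5).
CO: ketone, 1 C=O (running total 6).
CH(OCOCH3): ester, 1 C=O (running total 7).
CH(COCH3): ketone, 1 C=O (running total 8).
CHO: aldehyde, 1 C=O (running total 9).

9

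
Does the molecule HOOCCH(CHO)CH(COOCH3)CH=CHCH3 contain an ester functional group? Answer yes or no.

Reading the structure from left to right:
  HOOC: –COOH: carbonyl C bonded to –OH and C → carboxylic acid (the –OH is not a separate alcohol).
  CH(CHO): pendant –CHO: carbonyl C bonded to C and H → aldehyde.
  CH(COOCH3): pendant –COOCH3: carbonyl C bonded to C and –OCH3 → ester.
  CH=CH: C=C double bond → alkene.
The CH(COOCH3) segment supplies the ester: pendant –COOCH3: carbonyl C bonded to C and –OCH3 → ester.

yes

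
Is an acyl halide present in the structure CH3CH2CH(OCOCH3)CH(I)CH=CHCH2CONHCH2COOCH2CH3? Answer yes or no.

pendant –OC(=O)CH3: an acyloxy group → ester.
halogen on an sp³ carbon → alkyl halide.
C=C double bond → alkene.
–C(=O)–N– linkage → amide (the N is not an amine).
–C(=O)OCH2CH3: carbonyl C bonded to C and to –OEt → ester.
The groups actually present are: alkene, alkyl halide, amide, ester.

no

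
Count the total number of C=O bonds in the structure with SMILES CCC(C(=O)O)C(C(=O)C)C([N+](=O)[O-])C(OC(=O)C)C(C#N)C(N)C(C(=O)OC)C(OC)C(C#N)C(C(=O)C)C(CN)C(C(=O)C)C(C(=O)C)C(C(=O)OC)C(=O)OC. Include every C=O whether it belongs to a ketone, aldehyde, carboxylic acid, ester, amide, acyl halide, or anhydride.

CH(COOH): carboxylic acid, 1 C=O (running total 1).
CH(COCH3): ketone, 1 C=O (running total 2).
CH(OCOCH3): ester, 1 C=O (running total 3).
CH(COOCH3): ester, 1 C=O (running total 4).
CH(COCH3): ketone, 1 C=O (running total 5).
CH(COCH3): ketone, 1 C=O (running total 6).
CH(COCH3): ketone, 1 C=O (running total 7).
CH(COOCH3): ester, 1 C=O (running total 8).
COOCH3: ester, 1 C=O (running total 9).

9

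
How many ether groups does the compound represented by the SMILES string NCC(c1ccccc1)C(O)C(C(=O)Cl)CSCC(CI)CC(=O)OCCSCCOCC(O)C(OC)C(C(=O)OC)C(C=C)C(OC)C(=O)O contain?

3

–NH2 on an sp³ carbon with no adjacent C=O → amine.
pendant –C6H5: benzene ring → arene.
–OH on an sp³ carbon → alcohol (secondary).
pendant –C(=O)X: carbonyl C bonded to C and halogen → acyl halide.
C–S–C linkage → sulfide (thioether).
pendant –CH2X: halogen on sp³ carbon → alkyl halide.
–C(=O)–O–C with C on the carbonyl side → ester.
C–S–C linkage → sulfide (thioether).
C–O–C with sp³ carbons on both sides and no adjacent C=O → ether.
–OH on an sp³ carbon → alcohol (secondary).
pendant –OCH3: C–O–C with sp³ C, no adjacent C=O → ether.
pendant –COOCH3: carbonyl C bonded to C and –OCH3 → ester.
pendant –CH=CH2: C=C double bond → alkene.
pendant –OCH3: C–O–C with sp³ C, no adjacent C=O → ether.
–COOH: carbonyl C bonded to –OH and C → carboxylic acid (the –OH is not a separate alcohol).
Ether appears at: CH2OCH2, CH(OCH3), CH(OCH3) → 3.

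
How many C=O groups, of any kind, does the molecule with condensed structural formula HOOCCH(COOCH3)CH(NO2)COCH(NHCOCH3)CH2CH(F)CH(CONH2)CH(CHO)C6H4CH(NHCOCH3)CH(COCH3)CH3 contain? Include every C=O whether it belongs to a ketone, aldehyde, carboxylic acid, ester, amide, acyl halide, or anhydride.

8

HOOC: carboxylic acid, 1 C=O (running total 1).
CH(COOCH3): ester, 1 C=O (running total 2).
CO: ketone, 1 C=O (running total 3).
CH(NHCOCH3): amide, 1 C=O (running total 4).
CH(CONH2): amide, 1 C=O (running total 5).
CH(CHO): aldehyde, 1 C=O (running total 6).
CH(NHCOCH3): amide, 1 C=O (running total 7).
CH(COCH3): ketone, 1 C=O (running total 8).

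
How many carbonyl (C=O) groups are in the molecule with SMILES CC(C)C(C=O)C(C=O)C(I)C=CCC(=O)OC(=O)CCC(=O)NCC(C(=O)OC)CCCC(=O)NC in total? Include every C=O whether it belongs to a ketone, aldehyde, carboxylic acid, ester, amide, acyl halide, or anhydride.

CH(CHO): aldehyde, 1 C=O (running total 1).
CH(CHO): aldehyde, 1 C=O (running total 2).
CH2CO-O-COCH2: anhydride, 2 C=O (running total 4).
CH2CONHCH2: amide, 1 C=O (running total 5).
CH(COOCH3): ester, 1 C=O (running total 6).
CONHCH3: amide, 1 C=O (running total 7).

7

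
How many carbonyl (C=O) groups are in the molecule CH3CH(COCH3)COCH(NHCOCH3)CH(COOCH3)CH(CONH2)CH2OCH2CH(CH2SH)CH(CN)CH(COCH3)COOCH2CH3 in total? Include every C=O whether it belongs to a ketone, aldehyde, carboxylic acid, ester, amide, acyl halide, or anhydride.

CH(COCH3): ketone, 1 C=O (running total 1).
CO: ketone, 1 C=O (running total 2).
CH(NHCOCH3): amide, 1 C=O (running total 3).
CH(COOCH3): ester, 1 C=O (running total 4).
CH(CONH2): amide, 1 C=O (running total 5).
CH(COCH3): ketone, 1 C=O (running total 6).
COOCH2CH3: ester, 1 C=O (running total 7).

7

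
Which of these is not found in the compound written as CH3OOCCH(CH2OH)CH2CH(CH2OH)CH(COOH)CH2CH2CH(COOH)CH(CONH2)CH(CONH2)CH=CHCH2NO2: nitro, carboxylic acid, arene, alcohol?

arene

carboxylic acid: present (CH(COOH) — pendant –COOH: carbonyl C bonded to C and –OH → carboxylic acid).
alcohol: present (CH(CH2OH) — pendant –CH2OH on an sp³ backbone C → alcohol).
nitro: present (CH2NO2 — –NO2 on carbon → nitro group).
arene: no segment matches this pattern.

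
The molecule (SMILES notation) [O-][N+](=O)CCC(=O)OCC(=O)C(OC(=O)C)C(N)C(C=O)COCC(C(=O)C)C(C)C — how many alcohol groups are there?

–NO2 on carbon → nitro group.
–C(=O)–O–C with C on the carbonyl side → ester.
–C(=O)– with carbon on both sides → ketone.
pendant –OC(=O)CH3: an acyloxy group → ester.
–NH2 on an sp³ carbon with no adjacent C=O → amine.
pendant –CHO: carbonyl C bonded to C and H → aldehyde.
C–O–C with sp³ carbons on both sides and no adjacent C=O → ether.
pendant –COCH3: carbonyl C bonded to two carbons → ketone.
No segment is a alcohol: CO is ketone, not alcohol; CH(CHO) is aldehyde, not alcohol; CH2OCH2 is ether, not alcohol. → 0.

0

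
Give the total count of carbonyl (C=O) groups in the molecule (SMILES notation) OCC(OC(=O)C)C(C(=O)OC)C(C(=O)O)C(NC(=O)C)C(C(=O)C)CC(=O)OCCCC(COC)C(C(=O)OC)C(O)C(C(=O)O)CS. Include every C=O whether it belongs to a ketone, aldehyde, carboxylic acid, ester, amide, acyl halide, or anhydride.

8

CH(OCOCH3): ester, 1 C=O (running total 1).
CH(COOCH3): ester, 1 C=O (running total 2).
CH(COOH): carboxylic acid, 1 C=O (running total 3).
CH(NHCOCH3): amide, 1 C=O (running total 4).
CH(COCH3): ketone, 1 C=O (running total 5).
CH2COOCH2: ester, 1 C=O (running total 6).
CH(COOCH3): ester, 1 C=O (running total 7).
CH(COOH): carboxylic acid, 1 C=O (running total 8).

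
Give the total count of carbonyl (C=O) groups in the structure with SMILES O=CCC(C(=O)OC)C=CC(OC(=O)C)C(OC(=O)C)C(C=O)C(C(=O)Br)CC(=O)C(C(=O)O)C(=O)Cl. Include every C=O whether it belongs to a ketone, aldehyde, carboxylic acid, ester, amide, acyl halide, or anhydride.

OHC: aldehyde, 1 C=O (running total 1).
CH(COOCH3): ester, 1 C=O (running total 2).
CH(OCOCH3): ester, 1 C=O (running total 3).
CH(OCOCH3): ester, 1 C=O (running total 4).
CH(CHO): aldehyde, 1 C=O (running total 5).
CH(COBr): acyl halide, 1 C=O (running total 6).
CO: ketone, 1 C=O (running total 7).
CH(COOH): carboxylic acid, 1 C=O (running total 8).
COCl: acyl halide, 1 C=O (running total 9).

9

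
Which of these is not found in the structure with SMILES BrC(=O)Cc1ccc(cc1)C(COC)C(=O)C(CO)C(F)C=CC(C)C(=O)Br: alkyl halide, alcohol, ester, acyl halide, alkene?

ester

alkyl halide: present (CH(F) — halogen on an sp³ carbon → alkyl halide).
acyl halide: present (BrCO — –C(=O)Br: carbonyl C bonded to C and to a halogen → acyl halide (not alkyl halide)).
alcohol: present (CH(CH2OH) — pendant –CH2OH on an sp³ backbone C → alcohol).
alkene: present (CH=CH — C=C double bond → alkene).
ester: no segment matches this pattern.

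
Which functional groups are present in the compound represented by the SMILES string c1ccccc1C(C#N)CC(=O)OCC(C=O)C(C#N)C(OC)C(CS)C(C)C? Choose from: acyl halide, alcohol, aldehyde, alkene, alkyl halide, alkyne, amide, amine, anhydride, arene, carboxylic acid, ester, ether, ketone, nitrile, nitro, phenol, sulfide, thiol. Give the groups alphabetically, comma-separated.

aldehyde, arene, ester, ether, nitrile, thiol

Reading the structure from left to right:
  C6H5: C6H5– phenyl ring → arene.
  CH(CN): pendant –C≡N: nitrile.
  CH2COOCH2: –C(=O)–O–C with C on the carbonyl side → ester.
  CH(CHO): pendant –CHO: carbonyl C bonded to C and H → aldehyde.
  CH(CN): pendant –C≡N: nitrile.
  CH(OCH3): pendant –OCH3: C–O–C with sp³ C, no adjacent C=O → ether.
  CH(CH2SH): pendant –CH2SH → thiol.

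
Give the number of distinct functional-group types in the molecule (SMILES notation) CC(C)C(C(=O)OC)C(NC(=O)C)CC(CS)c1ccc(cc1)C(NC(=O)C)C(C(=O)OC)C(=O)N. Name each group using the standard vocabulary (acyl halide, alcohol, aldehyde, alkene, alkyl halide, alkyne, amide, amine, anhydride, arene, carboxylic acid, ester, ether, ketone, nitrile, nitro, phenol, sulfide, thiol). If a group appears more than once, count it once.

4

Taking each segment in turn:
  CH(COOCH3): pendant –COOCH3: carbonyl C bonded to C and –OCH3 → ester.
  CH(NHCOCH3): pendant –NHC(=O)CH3: N bonded to a carbonyl → amide (not amine).
  CH(CH2SH): pendant –CH2SH → thiol.
  C6H4: para-disubstituted benzene ring → arene.
  CH(NHCOCH3): pendant –NHC(=O)CH3: N bonded to a carbonyl → amide (not amine).
  CH(COOCH3): pendant –COOCH3: carbonyl C bonded to C and –OCH3 → ester.
  CONH2: –C(=O)NH2: carbonyl C bonded to C and to N → amide (the N is not a separate amine).
Distinct types present: amide, arene, ester, thiol.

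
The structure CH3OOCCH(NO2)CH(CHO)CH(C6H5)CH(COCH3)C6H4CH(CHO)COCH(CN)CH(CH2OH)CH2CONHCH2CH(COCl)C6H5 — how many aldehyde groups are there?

2

Reading the structure from left to right:
  CH3OOC: CH3O–C(=O)–: carbonyl C bonded to C and to –OCH3 → ester (not ketone + ether).
  CH(NO2): –NO2 on an sp³ carbon → nitro (the N=O is not a carbonyl).
  CH(CHO): pendant –CHO: carbonyl C bonded to C and H → aldehyde.
  CH(C6H5): pendant –C6H5: benzene ring → arene.
  CH(COCH3): pendant –COCH3: carbonyl C bonded to two carbons → ketone.
  C6H4: para-disubstituted benzene ring → arene.
  CH(CHO): pendant –CHO: carbonyl C bonded to C and H → aldehyde.
  CO: –C(=O)– with carbon on both sides → ketone.
  CH(CN): pendant –C≡N: nitrile.
  CH(CH2OH): pendant –CH2OH on an sp³ backbone C → alcohol.
  CH2CONHCH2: –C(=O)–N– linkage → amide (the N is not an amine).
  CH(COCl): pendant –C(=O)X: carbonyl C bonded to C and halogen → acyl halide.
  C6H5: –C6H5 phenyl ring → arene.
Aldehyde appears at: CH(CHO), CH(CHO) → 2.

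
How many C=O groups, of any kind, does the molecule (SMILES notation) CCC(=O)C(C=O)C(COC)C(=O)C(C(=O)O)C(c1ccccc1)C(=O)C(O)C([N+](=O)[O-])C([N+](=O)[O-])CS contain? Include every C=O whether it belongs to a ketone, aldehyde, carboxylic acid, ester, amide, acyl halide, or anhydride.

CO: ketone, 1 C=O (running total 1).
CH(CHO): aldehyde, 1 C=O (running total 2).
CO: ketone, 1 C=O (running total 3).
CH(COOH): carboxylic acid, 1 C=O (running total 4).
CO: ketone, 1 C=O (running total 5).

5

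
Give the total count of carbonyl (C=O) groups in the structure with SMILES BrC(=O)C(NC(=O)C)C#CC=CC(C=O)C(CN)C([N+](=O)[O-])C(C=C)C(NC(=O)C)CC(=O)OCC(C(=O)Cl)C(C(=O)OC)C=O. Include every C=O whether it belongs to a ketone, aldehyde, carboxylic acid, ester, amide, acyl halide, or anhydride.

BrCO: acyl halide, 1 C=O (running total 1).
CH(NHCOCH3): amide, 1 C=O (running total 2).
CH(CHO): aldehyde, 1 C=O (running total 3).
CH(NHCOCH3): amide, 1 C=O (running total 4).
CH2COOCH2: ester, 1 C=O (running total 5).
CH(COCl): acyl halide, 1 C=O (running total 6).
CH(COOCH3): ester, 1 C=O (running total 7).
CHO: aldehyde, 1 C=O (running total 8).

8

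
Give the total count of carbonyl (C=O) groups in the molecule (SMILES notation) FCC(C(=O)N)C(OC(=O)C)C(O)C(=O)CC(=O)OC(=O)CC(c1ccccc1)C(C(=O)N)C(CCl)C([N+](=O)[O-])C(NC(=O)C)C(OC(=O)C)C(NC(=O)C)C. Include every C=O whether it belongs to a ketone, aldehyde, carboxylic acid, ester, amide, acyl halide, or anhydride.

9

CH(CONH2): amide, 1 C=O (running total 1).
CH(OCOCH3): ester, 1 C=O (running total 2).
CO: ketone, 1 C=O (running total 3).
CH2CO-O-COCH2: anhydride, 2 C=O (running total 5).
CH(CONH2): amide, 1 C=O (running total 6).
CH(NHCOCH3): amide, 1 C=O (running total 7).
CH(OCOCH3): ester, 1 C=O (running total 8).
CH(NHCOCH3): amide, 1 C=O (running total 9).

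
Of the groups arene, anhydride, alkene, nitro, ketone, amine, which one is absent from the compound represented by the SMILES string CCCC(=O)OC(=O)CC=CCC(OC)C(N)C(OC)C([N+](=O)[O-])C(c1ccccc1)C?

ketone

amine: present (CH(NH2) — –NH2 on an sp³ carbon with no adjacent C=O → amine).
alkene: present (CH=CH — C=C double bond → alkene).
arene: present (CH(C6H5) — pendant –C6H5: benzene ring → arene).
nitro: present (CH(NO2) — –NO2 on an sp³ carbon → nitro (the N=O is not a carbonyl)).
anhydride: present (CH2CO-O-COCH2 — two acyl groups sharing one oxygen, –C(=O)–O–C(=O)– → anhydride).
ketone: absent. In CH2CO-O-COCH2, the two C=O groups share a bridging oxygen, which is an anhydride linkage, not a ketone.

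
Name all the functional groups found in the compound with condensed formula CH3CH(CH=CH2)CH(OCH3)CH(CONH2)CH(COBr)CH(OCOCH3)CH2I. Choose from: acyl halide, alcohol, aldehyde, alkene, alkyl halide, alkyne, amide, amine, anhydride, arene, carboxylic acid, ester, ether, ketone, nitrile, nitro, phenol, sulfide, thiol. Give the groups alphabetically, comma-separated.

acyl halide, alkene, alkyl halide, amide, ester, ether

Reading the structure from left to right:
  CH(CH=CH2): pendant –CH=CH2: C=C double bond → alkene.
  CH(OCH3): pendant –OCH3: C–O–C with sp³ C, no adjacent C=O → ether.
  CH(CONH2): pendant –CONH2: carbonyl C bonded to C and N → amide.
  CH(COBr): pendant –C(=O)X: carbonyl C bonded to C and halogen → acyl halide.
  CH(OCOCH3): pendant –OC(=O)CH3: an acyloxy group → ester.
  CH2I: halogen on an sp³ carbon → alkyl halide.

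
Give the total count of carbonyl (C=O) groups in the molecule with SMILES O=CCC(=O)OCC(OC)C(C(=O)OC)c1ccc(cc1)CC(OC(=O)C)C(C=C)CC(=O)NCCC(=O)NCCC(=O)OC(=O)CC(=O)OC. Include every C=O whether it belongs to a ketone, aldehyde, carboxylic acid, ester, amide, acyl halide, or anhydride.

OHC: aldehyde, 1 C=O (running total 1).
CH2COOCH2: ester, 1 C=O (running total 2).
CH(COOCH3): ester, 1 C=O (running total 3).
CH(OCOCH3): ester, 1 C=O (running total 4).
CH2CONHCH2: amide, 1 C=O (running total 5).
CH2CONHCH2: amide, 1 C=O (running total 6).
CH2CO-O-COCH2: anhydride, 2 C=O (running total 8).
COOCH3: ester, 1 C=O (running total 9).

9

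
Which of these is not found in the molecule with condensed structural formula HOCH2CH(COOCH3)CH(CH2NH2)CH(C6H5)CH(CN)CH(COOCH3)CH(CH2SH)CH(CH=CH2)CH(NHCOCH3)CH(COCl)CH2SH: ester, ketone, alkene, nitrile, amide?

ketone

alkene: present (CH(CH=CH2) — pendant –CH=CH2: C=C double bond → alkene).
ester: present (CH(COOCH3) — pendant –COOCH3: carbonyl C bonded to C and –OCH3 → ester).
amide: present (CH(NHCOCH3) — pendant –NHC(=O)CH3: N bonded to a carbonyl → amide (not amine)).
nitrile: present (CH(CN) — pendant –C≡N: nitrile).
ketone: absent. In CH(COOCH3), the C=O is bonded to an –O–C group, which defines an ester, not a ketone. In CH(NHCOCH3), the C=O is bonded to nitrogen, which defines an amide, not a ketone. In CH(COCl), the C=O is bonded to a halogen, which defines an acyl halide, not a ketone.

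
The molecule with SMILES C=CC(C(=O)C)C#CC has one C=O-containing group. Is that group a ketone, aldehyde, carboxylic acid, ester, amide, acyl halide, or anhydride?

ketone

The carbonyl is in the CH(COCH3) segment: pendant –COCH3: carbonyl C bonded to two carbons → ketone.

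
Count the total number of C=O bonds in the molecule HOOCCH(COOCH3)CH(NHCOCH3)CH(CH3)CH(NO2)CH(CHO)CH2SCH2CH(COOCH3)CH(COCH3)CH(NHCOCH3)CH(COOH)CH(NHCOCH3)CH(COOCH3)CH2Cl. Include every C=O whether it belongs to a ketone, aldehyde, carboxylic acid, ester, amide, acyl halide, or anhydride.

HOOC: carboxylic acid, 1 C=O (running total 1).
CH(COOCH3): ester, 1 C=O (running total 2).
CH(NHCOCH3): amide, 1 C=O (running total 3).
CH(CHO): aldehyde, 1 C=O (running total 4).
CH(COOCH3): ester, 1 C=O (running total 5).
CH(COCH3): ketone, 1 C=O (running total 6).
CH(NHCOCH3): amide, 1 C=O (running total 7).
CH(COOH): carboxylic acid, 1 C=O (running total 8).
CH(NHCOCH3): amide, 1 C=O (running total 9).
CH(COOCH3): ester, 1 C=O (running total 10).

10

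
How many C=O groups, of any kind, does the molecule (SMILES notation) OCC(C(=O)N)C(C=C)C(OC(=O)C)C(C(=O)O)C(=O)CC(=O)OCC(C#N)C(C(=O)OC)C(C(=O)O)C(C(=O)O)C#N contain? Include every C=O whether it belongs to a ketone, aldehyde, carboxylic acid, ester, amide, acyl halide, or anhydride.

CH(CONH2): amide, 1 C=O (running total 1).
CH(OCOCH3): ester, 1 C=O (running total 2).
CH(COOH): carboxylic acid, 1 C=O (running total 3).
CO: ketone, 1 C=O (running total 4).
CH2COOCH2: ester, 1 C=O (running total 5).
CH(COOCH3): ester, 1 C=O (running total 6).
CH(COOH): carboxylic acid, 1 C=O (running total 7).
CH(COOH): carboxylic acid, 1 C=O (running total 8).

8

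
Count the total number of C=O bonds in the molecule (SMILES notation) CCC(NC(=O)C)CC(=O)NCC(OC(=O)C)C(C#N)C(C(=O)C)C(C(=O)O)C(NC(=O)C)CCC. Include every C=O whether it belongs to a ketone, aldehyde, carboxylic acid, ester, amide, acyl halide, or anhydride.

CH(NHCOCH3): amide, 1 C=O (running total 1).
CH2CONHCH2: amide, 1 C=O (running total 2).
CH(OCOCH3): ester, 1 C=O (running total 3).
CH(COCH3): ketone, 1 C=O (running total 4).
CH(COOH): carboxylic acid, 1 C=O (running total 5).
CH(NHCOCH3): amide, 1 C=O (running total 6).

6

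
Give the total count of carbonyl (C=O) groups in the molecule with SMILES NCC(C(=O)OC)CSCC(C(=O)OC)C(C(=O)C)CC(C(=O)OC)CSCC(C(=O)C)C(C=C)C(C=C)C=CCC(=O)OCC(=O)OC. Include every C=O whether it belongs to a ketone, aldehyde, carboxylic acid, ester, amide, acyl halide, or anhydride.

7

CH(COOCH3): ester, 1 C=O (running total 1).
CH(COOCH3): ester, 1 C=O (running total 2).
CH(COCH3): ketone, 1 C=O (running total 3).
CH(COOCH3): ester, 1 C=O (running total 4).
CH(COCH3): ketone, 1 C=O (running total 5).
CH2COOCH2: ester, 1 C=O (running total 6).
COOCH3: ester, 1 C=O (running total 7).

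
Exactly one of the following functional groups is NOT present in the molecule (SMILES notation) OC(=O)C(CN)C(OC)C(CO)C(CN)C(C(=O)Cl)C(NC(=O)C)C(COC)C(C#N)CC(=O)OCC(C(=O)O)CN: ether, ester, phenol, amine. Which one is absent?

phenol

amine: present (CH(CH2NH2) — pendant –CH2NH2: N on sp³ C, no adjacent C=O → amine).
ether: present (CH(OCH3) — pendant –OCH3: C–O–C with sp³ C, no adjacent C=O → ether).
ester: present (CH2COOCH2 — –C(=O)–O–C with C on the carbonyl side → ester).
phenol: absent. In CH(CH2OH), the –OH is on an sp³ carbon, not on an aromatic ring, so it is an alcohol.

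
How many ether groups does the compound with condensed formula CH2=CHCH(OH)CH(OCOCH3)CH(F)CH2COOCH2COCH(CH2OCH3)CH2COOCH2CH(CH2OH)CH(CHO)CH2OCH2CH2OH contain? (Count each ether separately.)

Taking each segment in turn:
  CH2=CH: C=C double bond → alkene.
  CH(OH): –OH on an sp³ carbon → alcohol (secondary).
  CH(OCOCH3): pendant –OC(=O)CH3: an acyloxy group → ester.
  CH(F): halogen on an sp³ carbon → alkyl halide.
  CH2COOCH2: –C(=O)–O–C with C on the carbonyl side → ester.
  CO: –C(=O)– with carbon on both sides → ketone.
  CH(CH2OCH3): pendant –CH2OCH3: C–O–C linkage → ether.
  CH2COOCH2: –C(=O)–O–C with C on the carbonyl side → ester.
  CH(CH2OH): pendant –CH2OH on an sp³ backbone C → alcohol.
  CH(CHO): pendant –CHO: carbonyl C bonded to C and H → aldehyde.
  CH2OCH2: C–O–C with sp³ carbons on both sides and no adjacent C=O → ether.
  CH2OH: –OH on an sp³ carbon → alcohol.
Ether appears at: CH(CH2OCH3), CH2OCH2 → 2.

2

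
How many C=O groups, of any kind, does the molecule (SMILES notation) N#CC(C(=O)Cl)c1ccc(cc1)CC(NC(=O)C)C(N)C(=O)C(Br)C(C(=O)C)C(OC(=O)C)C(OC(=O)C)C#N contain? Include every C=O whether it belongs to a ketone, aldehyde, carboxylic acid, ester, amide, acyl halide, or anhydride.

CH(COCl): acyl halide, 1 C=O (running total 1).
CH(NHCOCH3): amide, 1 C=O (running total 2).
CO: ketone, 1 C=O (running total 3).
CH(COCH3): ketone, 1 C=O (running total 4).
CH(OCOCH3): ester, 1 C=O (running total 5).
CH(OCOCH3): ester, 1 C=O (running total 6).

6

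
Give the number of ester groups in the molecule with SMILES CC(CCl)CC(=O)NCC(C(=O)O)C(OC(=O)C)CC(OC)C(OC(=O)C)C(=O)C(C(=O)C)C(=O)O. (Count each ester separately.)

Taking each segment in turn:
  CH(CH2Cl): pendant –CH2X: halogen on sp³ carbon → alkyl halide.
  CH2CONHCH2: –C(=O)–N– linkage → amide (the N is not an amine).
  CH(COOH): pendant –COOH: carbonyl C bonded to C and –OH → carboxylic acid.
  CH(OCOCH3): pendant –OC(=O)CH3: an acyloxy group → ester.
  CH(OCH3): pendant –OCH3: C–O–C with sp³ C, no adjacent C=O → ether.
  CH(OCOCH3): pendant –OC(=O)CH3: an acyloxy group → ester.
  CO: –C(=O)– with carbon on both sides → ketone.
  CH(COCH3): pendant –COCH3: carbonyl C bonded to two carbons → ketone.
  COOH: –COOH: carbonyl C bonded to –OH and C → carboxylic acid (the –OH is not a separate alcohol).
Ester appears at: CH(OCOCH3), CH(OCOCH3) → 2.

2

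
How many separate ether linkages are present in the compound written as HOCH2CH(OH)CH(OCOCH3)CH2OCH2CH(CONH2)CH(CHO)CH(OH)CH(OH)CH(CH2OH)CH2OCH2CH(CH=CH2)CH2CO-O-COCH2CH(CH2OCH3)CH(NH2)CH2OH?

Taking each segment in turn:
  HOCH2: HO– on an sp³ carbon → alcohol.
  CH(OH): –OH on an sp³ carbon → alcohol (secondary).
  CH(OCOCH3): pendant –OC(=O)CH3: an acyloxy group → ester.
  CH2OCH2: C–O–C with sp³ carbons on both sides and no adjacent C=O → ether.
  CH(CONH2): pendant –CONH2: carbonyl C bonded to C and N → amide.
  CH(CHO): pendant –CHO: carbonyl C bonded to C and H → aldehyde.
  CH(OH): –OH on an sp³ carbon → alcohol (secondary).
  CH(OH): –OH on an sp³ carbon → alcohol (secondary).
  CH(CH2OH): pendant –CH2OH on an sp³ backbone C → alcohol.
  CH2OCH2: C–O–C with sp³ carbons on both sides and no adjacent C=O → ether.
  CH(CH=CH2): pendant –CH=CH2: C=C double bond → alkene.
  CH2CO-O-COCH2: two acyl groups sharing one oxygen, –C(=O)–O–C(=O)– → anhydride.
  CH(CH2OCH3): pendant –CH2OCH3: C–O–C linkage → ether.
  CH(NH2): –NH2 on an sp³ carbon with no adjacent C=O → amine.
  CH2OH: –OH on an sp³ carbon → alcohol.
Ether appears at: CH2OCH2, CH2OCH2, CH(CH2OCH3) → 3.

3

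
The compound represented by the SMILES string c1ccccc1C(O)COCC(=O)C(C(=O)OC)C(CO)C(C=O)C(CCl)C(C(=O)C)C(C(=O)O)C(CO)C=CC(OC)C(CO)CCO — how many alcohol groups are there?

C6H5– phenyl ring → arene.
–OH on an sp³ carbon → alcohol (secondary).
C–O–C with sp³ carbons on both sides and no adjacent C=O → ether.
–C(=O)– with carbon on both sides → ketone.
pendant –COOCH3: carbonyl C bonded to C and –OCH3 → ester.
pendant –CH2OH on an sp³ backbone C → alcohol.
pendant –CHO: carbonyl C bonded to C and H → aldehyde.
pendant –CH2X: halogen on sp³ carbon → alkyl halide.
pendant –COCH3: carbonyl C bonded to two carbons → ketone.
pendant –COOH: carbonyl C bonded to C and –OH → carboxylic acid.
pendant –CH2OH on an sp³ backbone C → alcohol.
C=C double bond → alkene.
pendant –OCH3: C–O–C with sp³ C, no adjacent C=O → ether.
pendant –CH2OH on an sp³ backbone C → alcohol.
–OH on an sp³ carbon → alcohol.
Alcohol appears at: CH(OH), CH(CH2OH), CH(CH2OH), CH(CH2OH), CH2OH → 5.

5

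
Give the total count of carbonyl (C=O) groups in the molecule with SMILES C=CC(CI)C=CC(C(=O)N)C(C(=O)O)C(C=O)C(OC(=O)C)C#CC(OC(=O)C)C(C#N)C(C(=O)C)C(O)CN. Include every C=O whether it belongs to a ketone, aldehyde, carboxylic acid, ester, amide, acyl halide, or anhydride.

CH(CONH2): amide, 1 C=O (running total 1).
CH(COOH): carboxylic acid, 1 C=O (running total 2).
CH(CHO): aldehyde, 1 C=O (running total 3).
CH(OCOCH3): ester, 1 C=O (running total 4).
CH(OCOCH3): ester, 1 C=O (running total 5).
CH(COCH3): ketone, 1 C=O (running total 6).

6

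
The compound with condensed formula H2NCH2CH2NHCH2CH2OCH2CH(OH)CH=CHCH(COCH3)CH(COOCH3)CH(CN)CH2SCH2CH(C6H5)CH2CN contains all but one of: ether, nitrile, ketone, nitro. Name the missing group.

ether: present (CH2OCH2 — C–O–C with sp³ carbons on both sides and no adjacent C=O → ether).
nitrile: present (CH(CN) — pendant –C≡N: nitrile).
ketone: present (CH(COCH3) — pendant –COCH3: carbonyl C bonded to two carbons → ketone).
nitro: no segment matches this pattern.

nitro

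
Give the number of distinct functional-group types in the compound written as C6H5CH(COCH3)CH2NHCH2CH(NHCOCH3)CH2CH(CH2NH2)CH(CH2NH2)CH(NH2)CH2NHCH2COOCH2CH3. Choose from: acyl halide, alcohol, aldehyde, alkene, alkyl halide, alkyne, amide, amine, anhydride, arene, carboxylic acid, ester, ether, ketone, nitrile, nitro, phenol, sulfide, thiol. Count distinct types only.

5

Taking each segment in turn:
  C6H5: C6H5– phenyl ring → arene.
  CH(COCH3): pendant –COCH3: carbonyl C bonded to two carbons → ketone.
  CH2NHCH2: C–N–C with sp³ carbons and no adjacent C=O → amine (secondary).
  CH(NHCOCH3): pendant –NHC(=O)CH3: N bonded to a carbonyl → amide (not amine).
  CH(CH2NH2): pendant –CH2NH2: N on sp³ C, no adjacent C=O → amine.
  CH(CH2NH2): pendant –CH2NH2: N on sp³ C, no adjacent C=O → amine.
  CH(NH2): –NH2 on an sp³ carbon with no adjacent C=O → amine.
  CH2NHCH2: C–N–C with sp³ carbons and no adjacent C=O → amine (secondary).
  COOCH2CH3: –C(=O)OCH2CH3: carbonyl C bonded to C and to –OEt → ester.
Distinct types present: amide, amine, arene, ester, ketone.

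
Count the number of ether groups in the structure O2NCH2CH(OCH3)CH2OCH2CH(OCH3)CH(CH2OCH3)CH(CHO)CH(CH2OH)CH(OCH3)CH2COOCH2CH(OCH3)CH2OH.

6

–NO2 on carbon → nitro group.
pendant –OCH3: C–O–C with sp³ C, no adjacent C=O → ether.
C–O–C with sp³ carbons on both sides and no adjacent C=O → ether.
pendant –OCH3: C–O–C with sp³ C, no adjacent C=O → ether.
pendant –CH2OCH3: C–O–C linkage → ether.
pendant –CHO: carbonyl C bonded to C and H → aldehyde.
pendant –CH2OH on an sp³ backbone C → alcohol.
pendant –OCH3: C–O–C with sp³ C, no adjacent C=O → ether.
–C(=O)–O–C with C on the carbonyl side → ester.
pendant –OCH3: C–O–C with sp³ C, no adjacent C=O → ether.
–OH on an sp³ carbon → alcohol.
Ether appears at: CH(OCH3), CH2OCH2, CH(OCH3), CH(CH2OCH3), CH(OCH3), CH(OCH3) → 6.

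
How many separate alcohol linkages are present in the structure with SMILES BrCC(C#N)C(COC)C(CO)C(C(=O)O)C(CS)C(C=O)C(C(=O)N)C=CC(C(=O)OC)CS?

1

halogen on an sp³ carbon → alkyl halide.
pendant –C≡N: nitrile.
pendant –CH2OCH3: C–O–C linkage → ether.
pendant –CH2OH on an sp³ backbone C → alcohol.
pendant –COOH: carbonyl C bonded to C and –OH → carboxylic acid.
pendant –CH2SH → thiol.
pendant –CHO: carbonyl C bonded to C and H → aldehyde.
pendant –CONH2: carbonyl C bonded to C and N → amide.
C=C double bond → alkene.
pendant –COOCH3: carbonyl C bonded to C and –OCH3 → ester.
–SH on an sp³ carbon → thiol.
Alcohol appears at: CH(CH2OH) → 1.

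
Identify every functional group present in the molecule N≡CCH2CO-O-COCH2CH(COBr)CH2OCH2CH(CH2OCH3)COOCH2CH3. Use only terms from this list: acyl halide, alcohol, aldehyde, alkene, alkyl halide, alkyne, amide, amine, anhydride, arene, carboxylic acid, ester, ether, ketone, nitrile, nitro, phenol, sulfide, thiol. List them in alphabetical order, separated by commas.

acyl halide, anhydride, ester, ether, nitrile

N≡C–: carbon triple-bonded to nitrogen → nitrile.
two acyl groups sharing one oxygen, –C(=O)–O–C(=O)– → anhydride.
pendant –C(=O)X: carbonyl C bonded to C and halogen → acyl halide.
C–O–C with sp³ carbons on both sides and no adjacent C=O → ether.
pendant –CH2OCH3: C–O–C linkage → ether.
–C(=O)OCH2CH3: carbonyl C bonded to C and to –OEt → ester.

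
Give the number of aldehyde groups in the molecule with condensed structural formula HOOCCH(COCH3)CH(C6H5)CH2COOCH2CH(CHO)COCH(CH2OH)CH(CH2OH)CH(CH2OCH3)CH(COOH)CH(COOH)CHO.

2

Taking each segment in turn:
  HOOC: –COOH: carbonyl C bonded to –OH and C → carboxylic acid (the –OH is not a separate alcohol).
  CH(COCH3): pendant –COCH3: carbonyl C bonded to two carbons → ketone.
  CH(C6H5): pendant –C6H5: benzene ring → arene.
  CH2COOCH2: –C(=O)–O–C with C on the carbonyl side → ester.
  CH(CHO): pendant –CHO: carbonyl C bonded to C and H → aldehyde.
  CO: –C(=O)– with carbon on both sides → ketone.
  CH(CH2OH): pendant –CH2OH on an sp³ backbone C → alcohol.
  CH(CH2OH): pendant –CH2OH on an sp³ backbone C → alcohol.
  CH(CH2OCH3): pendant –CH2OCH3: C–O–C linkage → ether.
  CH(COOH): pendant –COOH: carbonyl C bonded to C and –OH → carboxylic acid.
  CH(COOH): pendant –COOH: carbonyl C bonded to C and –OH → carboxylic acid.
  CHO: terminal –CHO: carbonyl C bonded to H and C → aldehyde.
Aldehyde appears at: CH(CHO), CHO → 2.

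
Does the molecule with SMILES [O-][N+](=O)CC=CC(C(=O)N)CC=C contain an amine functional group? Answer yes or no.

no

Working along the chain:
  O2NCH2: –NO2 on carbon → nitro group.
  CH=CH: C=C double bond → alkene.
  CH(CONH2): pendant –CONH2: carbonyl C bonded to C and N → amide.
  CH=CH2: C=C double bond → alkene.
In CH(CONH2), the nitrogen is bonded directly to a carbonyl carbon, making it part of an amide, not a free amine.
The groups actually present are: alkene, amide, nitro.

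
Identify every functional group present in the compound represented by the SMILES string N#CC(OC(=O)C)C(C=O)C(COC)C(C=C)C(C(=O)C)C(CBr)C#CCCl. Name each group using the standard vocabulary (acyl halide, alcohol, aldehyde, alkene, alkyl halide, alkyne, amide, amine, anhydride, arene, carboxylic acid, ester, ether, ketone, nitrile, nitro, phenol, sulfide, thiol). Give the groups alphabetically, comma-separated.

Reading the structure from left to right:
  N≡C: N≡C–: carbon triple-bonded to nitrogen → nitrile.
  CH(OCOCH3): pendant –OC(=O)CH3: an acyloxy group → ester.
  CH(CHO): pendant –CHO: carbonyl C bonded to C and H → aldehyde.
  CH(CH2OCH3): pendant –CH2OCH3: C–O–C linkage → ether.
  CH(CH=CH2): pendant –CH=CH2: C=C double bond → alkene.
  CH(COCH3): pendant –COCH3: carbonyl C bonded to two carbons → ketone.
  CH(CH2Br): pendant –CH2X: halogen on sp³ carbon → alkyl halide.
  C≡C: C≡C triple bond → alkyne.
  CH2Cl: halogen on an sp³ carbon → alkyl halide.

aldehyde, alkene, alkyl halide, alkyne, ester, ether, ketone, nitrile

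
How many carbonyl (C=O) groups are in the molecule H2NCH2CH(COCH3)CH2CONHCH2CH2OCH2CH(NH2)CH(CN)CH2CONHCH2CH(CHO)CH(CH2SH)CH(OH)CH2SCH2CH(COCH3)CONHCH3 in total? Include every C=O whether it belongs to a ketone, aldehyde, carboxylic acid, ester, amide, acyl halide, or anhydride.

CH(COCH3): ketone, 1 C=O (running total 1).
CH2CONHCH2: amide, 1 C=O (running total 2).
CH2CONHCH2: amide, 1 C=O (running total 3).
CH(CHO): aldehyde, 1 C=O (running total 4).
CH(COCH3): ketone, 1 C=O (running total 5).
CONHCH3: amide, 1 C=O (running total 6).

6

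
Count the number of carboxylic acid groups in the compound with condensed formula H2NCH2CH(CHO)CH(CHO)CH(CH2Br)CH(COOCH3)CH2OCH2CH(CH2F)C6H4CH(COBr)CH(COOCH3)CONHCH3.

0

Working along the chain:
  H2NCH2: –NH2 on an sp³ carbon with no adjacent C=O → amine.
  CH(CHO): pendant –CHO: carbonyl C bonded to C and H → aldehyde.
  CH(CHO): pendant –CHO: carbonyl C bonded to C and H → aldehyde.
  CH(CH2Br): pendant –CH2X: halogen on sp³ carbon → alkyl halide.
  CH(COOCH3): pendant –COOCH3: carbonyl C bonded to C and –OCH3 → ester.
  CH2OCH2: C–O–C with sp³ carbons on both sides and no adjacent C=O → ether.
  CH(CH2F): pendant –CH2X: halogen on sp³ carbon → alkyl halide.
  C6H4: para-disubstituted benzene ring → arene.
  CH(COBr): pendant –C(=O)X: carbonyl C bonded to C and halogen → acyl halide.
  CH(COOCH3): pendant –COOCH3: carbonyl C bonded to C and –OCH3 → ester.
  CONHCH3: –C(=O)NHCH3: carbonyl C bonded to C and to N → amide (the N is not an amine).
No segment is a carboxylic acid: CH(CHO) is aldehyde, not carboxylic acid; CH(CHO) is aldehyde, not carboxylic acid; CH(COOCH3) is ester, not carboxylic acid. → 0.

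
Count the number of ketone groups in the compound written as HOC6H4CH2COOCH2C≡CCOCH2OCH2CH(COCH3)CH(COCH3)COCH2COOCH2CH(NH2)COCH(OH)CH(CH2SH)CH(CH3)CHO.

5

–OH attached directly to an aromatic ring → phenol (not alcohol); the ring itself is an arene.
–C(=O)–O–C with C on the carbonyl side → ester.
C≡C triple bond → alkyne.
–C(=O)– with carbon on both sides → ketone.
C–O–C with sp³ carbons on both sides and no adjacent C=O → ether.
pendant –COCH3: carbonyl C bonded to two carbons → ketone.
pendant –COCH3: carbonyl C bonded to two carbons → ketone.
–C(=O)– with carbon on both sides → ketone.
–C(=O)–O–C with C on the carbonyl side → ester.
–NH2 on an sp³ carbon with no adjacent C=O → amine.
–C(=O)– with carbon on both sides → ketone.
–OH on an sp³ carbon → alcohol (secondary).
pendant –CH2SH → thiol.
terminal –CHO: carbonyl C bonded to H and C → aldehyde.
Ketone appears at: CO, CH(COCH3), CH(COCH3), CO, CO → 5.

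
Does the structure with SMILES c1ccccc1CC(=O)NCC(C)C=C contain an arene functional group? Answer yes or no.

yes

C6H5– phenyl ring → arene.
–C(=O)–N– linkage → amide (the N is not an amine).
C=C double bond → alkene.
The C6H5 segment supplies the arene: C6H5– phenyl ring → arene.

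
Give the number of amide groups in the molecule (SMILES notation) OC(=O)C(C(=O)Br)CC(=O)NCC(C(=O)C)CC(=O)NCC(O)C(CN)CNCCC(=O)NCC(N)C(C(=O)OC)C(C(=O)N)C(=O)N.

5

Working along the chain:
  HOOC: –COOH: carbonyl C bonded to –OH and C → carboxylic acid (the –OH is not a separate alcohol).
  CH(COBr): pendant –C(=O)X: carbonyl C bonded to C and halogen → acyl halide.
  CH2CONHCH2: –C(=O)–N– linkage → amide (the N is not an amine).
  CH(COCH3): pendant –COCH3: carbonyl C bonded to two carbons → ketone.
  CH2CONHCH2: –C(=O)–N– linkage → amide (the N is not an amine).
  CH(OH): –OH on an sp³ carbon → alcohol (secondary).
  CH(CH2NH2): pendant –CH2NH2: N on sp³ C, no adjacent C=O → amine.
  CH2NHCH2: C–N–C with sp³ carbons and no adjacent C=O → amine (secondary).
  CH2CONHCH2: –C(=O)–N– linkage → amide (the N is not an amine).
  CH(NH2): –NH2 on an sp³ carbon with no adjacent C=O → amine.
  CH(COOCH3): pendant –COOCH3: carbonyl C bonded to C and –OCH3 → ester.
  CH(CONH2): pendant –CONH2: carbonyl C bonded to C and N → amide.
  CONH2: –C(=O)NH2: carbonyl C bonded to C and to N → amide (the N is not a separate amine).
Amide appears at: CH2CONHCH2, CH2CONHCH2, CH2CONHCH2, CH(CONH2), CONH2 → 5.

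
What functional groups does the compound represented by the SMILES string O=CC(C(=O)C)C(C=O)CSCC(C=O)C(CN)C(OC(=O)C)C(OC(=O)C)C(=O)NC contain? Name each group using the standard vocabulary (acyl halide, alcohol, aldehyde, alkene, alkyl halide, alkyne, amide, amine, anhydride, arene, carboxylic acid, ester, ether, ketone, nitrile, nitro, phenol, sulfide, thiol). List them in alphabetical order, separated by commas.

terminal –CHO: carbonyl C bonded to H and C → aldehyde.
pendant –COCH3: carbonyl C bonded to two carbons → ketone.
pendant –CHO: carbonyl C bonded to C and H → aldehyde.
C–S–C linkage → sulfide (thioether).
pendant –CHO: carbonyl C bonded to C and H → aldehyde.
pendant –CH2NH2: N on sp³ C, no adjacent C=O → amine.
pendant –OC(=O)CH3: an acyloxy group → ester.
pendant –OC(=O)CH3: an acyloxy group → ester.
–C(=O)NHCH3: carbonyl C bonded to C and to N → amide (the N is not an amine).

aldehyde, amide, amine, ester, ketone, sulfide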